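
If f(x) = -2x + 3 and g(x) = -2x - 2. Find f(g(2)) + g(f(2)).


f(g(2)) = 15
g(f(2)) = 0
Sum = 15

15


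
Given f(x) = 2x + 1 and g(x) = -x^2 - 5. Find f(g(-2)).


g(-2) = -9
f(-9) = -17

-17


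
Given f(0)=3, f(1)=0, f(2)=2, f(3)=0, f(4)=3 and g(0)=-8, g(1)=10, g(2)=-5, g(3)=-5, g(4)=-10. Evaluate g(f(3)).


-8


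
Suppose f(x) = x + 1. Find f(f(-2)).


f(-2) = -1
f(-1) = 0

0


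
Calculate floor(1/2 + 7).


1/2 = 0.5
0.5 + 7 = 7.5
floor(7.5) = 7

7


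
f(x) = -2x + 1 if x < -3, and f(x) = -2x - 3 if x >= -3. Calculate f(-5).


-5 satisfies x < -3
f(-5) = 11

11


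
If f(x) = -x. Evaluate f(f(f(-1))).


f(-1) = 1
f(1) = -1
f(-1) = 1

1


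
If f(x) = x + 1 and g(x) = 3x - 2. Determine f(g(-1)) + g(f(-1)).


f(g(-1)) = -4
g(f(-1)) = -2
Sum = -6

-6


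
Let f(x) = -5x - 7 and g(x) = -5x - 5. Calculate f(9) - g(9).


-2


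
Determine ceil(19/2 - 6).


4


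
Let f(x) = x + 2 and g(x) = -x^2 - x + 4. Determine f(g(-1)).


g(-1) = 4
f(4) = 6

6


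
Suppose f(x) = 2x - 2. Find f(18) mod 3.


f(18) = 34
34 mod 3 = 1

1


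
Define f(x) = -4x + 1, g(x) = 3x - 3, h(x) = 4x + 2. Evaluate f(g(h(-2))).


h(-2) = -6
g(-6) = -21
f(-21) = 85

85


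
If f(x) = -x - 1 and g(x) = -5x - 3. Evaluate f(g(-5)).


g(-5) = 22
f(22) = -23

-23


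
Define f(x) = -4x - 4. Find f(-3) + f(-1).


f(-3) = 8
f(-1) = 0
Sum = 8

8


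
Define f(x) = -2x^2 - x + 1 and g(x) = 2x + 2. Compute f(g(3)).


-135


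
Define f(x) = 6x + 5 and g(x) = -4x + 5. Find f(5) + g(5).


f(5) = 35
g(5) = -15
Sum = 20

20


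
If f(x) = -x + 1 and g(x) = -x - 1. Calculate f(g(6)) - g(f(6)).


f(g(6)) = 8
g(f(6)) = 4
Difference = 4

4


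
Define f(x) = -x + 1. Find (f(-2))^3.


f(-2) = 3
(3)^3 = 27

27


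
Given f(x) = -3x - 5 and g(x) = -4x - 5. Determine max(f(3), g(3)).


-14


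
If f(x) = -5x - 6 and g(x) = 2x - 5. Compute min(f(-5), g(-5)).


f(-5) = 19
g(-5) = -15
min = -15

-15


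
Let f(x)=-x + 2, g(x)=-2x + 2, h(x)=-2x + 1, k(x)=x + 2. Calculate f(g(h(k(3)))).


k(3) = 5
h(5) = -9
g(-9) = 20
f(20) = -18

-18


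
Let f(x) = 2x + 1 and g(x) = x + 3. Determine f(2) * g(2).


f(2) = 5
g(2) = 5
Product = 25

25


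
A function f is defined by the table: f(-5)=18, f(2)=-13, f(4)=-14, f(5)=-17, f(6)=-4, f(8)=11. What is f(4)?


Reading from the table at x = 4

-14


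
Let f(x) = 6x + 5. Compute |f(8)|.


f(8) = 53
|53| = 53

53


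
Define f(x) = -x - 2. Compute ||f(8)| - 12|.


2


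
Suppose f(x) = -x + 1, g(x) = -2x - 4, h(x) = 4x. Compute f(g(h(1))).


h(1) = 4
g(4) = -12
f(-12) = 13

13


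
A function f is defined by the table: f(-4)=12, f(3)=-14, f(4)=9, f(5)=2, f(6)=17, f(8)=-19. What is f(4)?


9


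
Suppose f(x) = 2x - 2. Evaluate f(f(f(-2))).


f(-2) = -6
f(-6) = -14
f(-14) = -30

-30


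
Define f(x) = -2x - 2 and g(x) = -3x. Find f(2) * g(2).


f(2) = -6
g(2) = -6
Product = 36

36


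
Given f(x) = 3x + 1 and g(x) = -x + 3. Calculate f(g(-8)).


g(-8) = 11
f(11) = 34

34


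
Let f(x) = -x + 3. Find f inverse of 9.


Solve -x + 3 = 9
x = (9 - 3) / (-1) = -6

-6


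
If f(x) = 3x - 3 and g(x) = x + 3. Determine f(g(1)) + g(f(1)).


f(g(1)) = 9
g(f(1)) = 3
Sum = 12

12


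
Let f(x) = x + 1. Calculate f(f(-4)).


f(-4) = -3
f(-3) = -2

-2


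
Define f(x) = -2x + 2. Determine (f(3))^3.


f(3) = -4
(-4)^3 = -64

-64


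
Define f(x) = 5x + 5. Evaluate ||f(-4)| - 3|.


f(-4) = -15
|-15| = 15
|15 - 3| = 12

12


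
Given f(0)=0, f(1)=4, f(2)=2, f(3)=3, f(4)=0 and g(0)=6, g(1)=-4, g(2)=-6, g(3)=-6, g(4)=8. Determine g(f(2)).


f(2) = 2
g(2) = -6

-6


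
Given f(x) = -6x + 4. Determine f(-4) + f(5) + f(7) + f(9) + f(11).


f(-4) = 28
f(5) = -26
f(7) = -38
f(9) = -50
f(11) = -62
Sum = -148

-148


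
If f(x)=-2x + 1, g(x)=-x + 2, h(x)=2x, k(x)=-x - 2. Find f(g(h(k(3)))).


k(3) = -5
h(-5) = -10
g(-10) = 12
f(12) = -23

-23


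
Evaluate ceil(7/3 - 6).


7/3 = 2.3333
2.3333 - 6 = -3.6667
ceil(-3.6667) = -3

-3


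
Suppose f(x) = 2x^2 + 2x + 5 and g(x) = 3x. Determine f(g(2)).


g(2) = 6
f(6) = 2*(6)^2 + 2*(6) + 5 = 89

89


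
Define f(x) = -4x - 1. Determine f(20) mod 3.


f(20) = -81
-81 mod 3 = 0

0


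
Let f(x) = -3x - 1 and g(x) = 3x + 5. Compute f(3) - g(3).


f(3) = -10
g(3) = 14
Difference = -24

-24


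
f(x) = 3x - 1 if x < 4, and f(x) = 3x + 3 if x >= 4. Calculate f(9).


9 satisfies x >= 4
f(9) = 30

30


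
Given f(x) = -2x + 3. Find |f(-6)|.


f(-6) = 15
|15| = 15

15


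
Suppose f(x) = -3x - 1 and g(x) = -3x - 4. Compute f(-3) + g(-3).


f(-3) = 8
g(-3) = 5
Sum = 13

13


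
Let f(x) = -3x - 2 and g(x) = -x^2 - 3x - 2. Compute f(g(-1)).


g(-1) = 0
f(0) = -2

-2


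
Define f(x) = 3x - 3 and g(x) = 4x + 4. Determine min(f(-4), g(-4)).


f(-4) = -15
g(-4) = -12
min = -15

-15


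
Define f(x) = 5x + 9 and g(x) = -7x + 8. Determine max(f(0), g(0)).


f(0) = 9
g(0) = 8
max = 9

9


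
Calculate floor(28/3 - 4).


28/3 = 9.3333
9.3333 - 4 = 5.3333
floor(5.3333) = 5

5


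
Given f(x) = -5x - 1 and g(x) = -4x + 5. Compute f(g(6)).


94


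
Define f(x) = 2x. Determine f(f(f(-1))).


f(-1) = -2
f(-2) = -4
f(-4) = -8

-8


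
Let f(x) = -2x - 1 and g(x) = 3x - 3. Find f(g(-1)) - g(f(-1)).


f(g(-1)) = 11
g(f(-1)) = 0
Difference = 11

11


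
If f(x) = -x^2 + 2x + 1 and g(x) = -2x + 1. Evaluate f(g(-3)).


g(-3) = 7
f(7) = (-1)*(7)^2 + 2*(7) + 1 = -34

-34


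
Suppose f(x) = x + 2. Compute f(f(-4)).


f(-4) = -2
f(-2) = 0

0


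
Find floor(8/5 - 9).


8/5 = 1.6
1.6 - 9 = -7.4
floor(-7.4) = -8

-8


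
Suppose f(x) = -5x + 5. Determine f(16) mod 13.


f(16) = -75
-75 mod 13 = 3

3


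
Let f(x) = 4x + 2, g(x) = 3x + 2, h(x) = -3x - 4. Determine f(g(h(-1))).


h(-1) = -1
g(-1) = -1
f(-1) = -2

-2


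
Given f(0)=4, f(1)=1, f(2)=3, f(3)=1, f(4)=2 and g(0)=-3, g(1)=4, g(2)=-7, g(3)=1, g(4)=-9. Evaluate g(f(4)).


f(4) = 2
g(2) = -7

-7


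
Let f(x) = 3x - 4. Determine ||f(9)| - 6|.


f(9) = 23
|23| = 23
|23 - 6| = 17

17


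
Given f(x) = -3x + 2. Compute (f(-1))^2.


25


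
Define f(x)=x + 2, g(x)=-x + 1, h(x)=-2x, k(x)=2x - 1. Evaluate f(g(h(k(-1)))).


-3


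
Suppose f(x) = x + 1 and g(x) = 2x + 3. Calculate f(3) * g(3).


36


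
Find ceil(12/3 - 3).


12/3 = 4
4 - 3 = 1
ceil(1) = 1

1


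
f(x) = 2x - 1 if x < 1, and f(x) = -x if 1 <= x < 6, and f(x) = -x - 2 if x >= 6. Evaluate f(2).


2 satisfies 1 <= x < 6
f(2) = -2

-2


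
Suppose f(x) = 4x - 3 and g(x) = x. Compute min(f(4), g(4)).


f(4) = 13
g(4) = 4
min = 4

4


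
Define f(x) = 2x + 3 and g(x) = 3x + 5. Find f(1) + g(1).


13


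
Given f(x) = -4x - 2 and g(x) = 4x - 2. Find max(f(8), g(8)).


f(8) = -34
g(8) = 30
max = 30

30


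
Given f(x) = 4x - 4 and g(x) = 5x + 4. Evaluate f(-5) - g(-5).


f(-5) = -24
g(-5) = -21
Difference = -3

-3


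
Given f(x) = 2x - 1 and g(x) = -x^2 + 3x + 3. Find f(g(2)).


g(2) = 5
f(5) = 9

9


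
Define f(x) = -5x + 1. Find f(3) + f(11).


f(3) = -14
f(11) = -54
Sum = -68

-68


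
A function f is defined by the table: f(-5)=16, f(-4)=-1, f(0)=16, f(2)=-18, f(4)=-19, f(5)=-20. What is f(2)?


Reading from the table at x = 2

-18


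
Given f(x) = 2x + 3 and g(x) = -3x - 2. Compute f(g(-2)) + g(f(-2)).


f(g(-2)) = 11
g(f(-2)) = 1
Sum = 12

12


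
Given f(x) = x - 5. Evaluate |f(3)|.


2


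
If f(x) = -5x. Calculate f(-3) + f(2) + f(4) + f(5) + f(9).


f(-3) = 15
f(2) = -10
f(4) = -20
f(5) = -25
f(9) = -45
Sum = -85

-85


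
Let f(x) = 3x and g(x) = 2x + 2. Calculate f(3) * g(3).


f(3) = 9
g(3) = 8
Product = 72

72


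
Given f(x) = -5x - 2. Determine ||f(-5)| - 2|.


f(-5) = 23
|23| = 23
|23 - 2| = 21

21


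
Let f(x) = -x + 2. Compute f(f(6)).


f(6) = -4
f(-4) = 6

6


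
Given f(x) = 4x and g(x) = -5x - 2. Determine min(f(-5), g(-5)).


f(-5) = -20
g(-5) = 23
min = -20

-20


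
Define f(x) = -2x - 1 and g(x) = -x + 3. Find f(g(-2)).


g(-2) = 5
f(5) = -11

-11


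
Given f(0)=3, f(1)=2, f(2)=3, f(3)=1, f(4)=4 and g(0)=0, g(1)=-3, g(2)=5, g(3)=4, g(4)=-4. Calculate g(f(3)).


f(3) = 1
g(1) = -3

-3


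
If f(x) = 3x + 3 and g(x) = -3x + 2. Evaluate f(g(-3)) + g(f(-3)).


56


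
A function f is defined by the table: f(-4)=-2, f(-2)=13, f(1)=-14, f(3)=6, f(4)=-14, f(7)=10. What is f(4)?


Reading from the table at x = 4

-14


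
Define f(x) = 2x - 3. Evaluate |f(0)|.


3


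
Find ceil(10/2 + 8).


10/2 = 5
5 + 8 = 13
ceil(13) = 13

13


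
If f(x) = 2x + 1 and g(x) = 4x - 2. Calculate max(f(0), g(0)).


f(0) = 1
g(0) = -2
max = 1

1


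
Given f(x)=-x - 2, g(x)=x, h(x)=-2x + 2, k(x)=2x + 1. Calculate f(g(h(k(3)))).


k(3) = 7
h(7) = -12
g(-12) = -12
f(-12) = 10

10


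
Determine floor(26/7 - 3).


26/7 = 3.7143
3.7143 - 3 = 0.7143
floor(0.7143) = 0

0


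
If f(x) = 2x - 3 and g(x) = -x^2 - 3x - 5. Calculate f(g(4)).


g(4) = -33
f(-33) = -69

-69


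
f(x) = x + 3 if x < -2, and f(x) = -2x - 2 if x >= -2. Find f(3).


3 satisfies x >= -2
f(3) = -8

-8


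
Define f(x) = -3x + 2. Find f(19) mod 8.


f(19) = -55
-55 mod 8 = 1

1


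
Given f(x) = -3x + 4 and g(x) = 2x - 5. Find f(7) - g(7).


f(7) = -17
g(7) = 9
Difference = -26

-26


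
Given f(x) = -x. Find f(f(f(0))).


0


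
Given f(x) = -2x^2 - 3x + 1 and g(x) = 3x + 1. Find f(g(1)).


g(1) = 4
f(4) = (-2)*(4)^2 - 3*(4) + 1 = -43

-43


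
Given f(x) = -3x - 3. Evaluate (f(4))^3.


f(4) = -15
(-15)^3 = -3375

-3375


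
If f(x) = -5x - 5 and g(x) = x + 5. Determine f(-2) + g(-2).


8


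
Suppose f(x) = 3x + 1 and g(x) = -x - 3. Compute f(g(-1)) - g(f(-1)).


f(g(-1)) = -5
g(f(-1)) = -1
Difference = -4

-4


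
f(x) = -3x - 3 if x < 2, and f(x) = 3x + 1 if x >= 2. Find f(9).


9 satisfies x >= 2
f(9) = 28

28


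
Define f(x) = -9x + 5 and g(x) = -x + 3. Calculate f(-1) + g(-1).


f(-1) = 14
g(-1) = 4
Sum = 18

18


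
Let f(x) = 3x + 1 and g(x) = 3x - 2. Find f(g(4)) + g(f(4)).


f(g(4)) = 31
g(f(4)) = 37
Sum = 68

68


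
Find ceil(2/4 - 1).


0


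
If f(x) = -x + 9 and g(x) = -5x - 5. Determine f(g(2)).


g(2) = -15
f(-15) = 24

24


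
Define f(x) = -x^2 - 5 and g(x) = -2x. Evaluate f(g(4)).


g(4) = -8
f(-8) = (-1)*(-8)^2 - 5 = -69

-69


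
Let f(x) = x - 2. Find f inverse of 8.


Solve x - 2 = 8
x = (8 + 2) / 1 = 10

10


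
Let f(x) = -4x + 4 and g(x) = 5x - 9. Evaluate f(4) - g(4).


f(4) = -12
g(4) = 11
Difference = -23

-23


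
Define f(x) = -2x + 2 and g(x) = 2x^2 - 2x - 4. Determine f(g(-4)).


g(-4) = 36
f(36) = -70

-70


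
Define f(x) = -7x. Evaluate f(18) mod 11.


f(18) = -126
-126 mod 11 = 6

6


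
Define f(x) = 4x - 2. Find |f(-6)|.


26


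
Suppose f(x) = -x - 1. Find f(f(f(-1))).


f(-1) = 0
f(0) = -1
f(-1) = 0

0


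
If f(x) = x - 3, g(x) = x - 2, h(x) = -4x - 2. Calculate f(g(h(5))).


h(5) = -22
g(-22) = -24
f(-24) = -27

-27


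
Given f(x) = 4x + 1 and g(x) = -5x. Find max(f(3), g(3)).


f(3) = 13
g(3) = -15
max = 13

13


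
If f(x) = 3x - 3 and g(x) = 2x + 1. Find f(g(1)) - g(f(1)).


f(g(1)) = 6
g(f(1)) = 1
Difference = 5

5


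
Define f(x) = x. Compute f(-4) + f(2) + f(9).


7


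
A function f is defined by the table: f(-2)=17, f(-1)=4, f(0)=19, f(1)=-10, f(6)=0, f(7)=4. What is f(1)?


Reading from the table at x = 1

-10


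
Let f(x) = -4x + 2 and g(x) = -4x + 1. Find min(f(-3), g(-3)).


f(-3) = 14
g(-3) = 13
min = 13

13


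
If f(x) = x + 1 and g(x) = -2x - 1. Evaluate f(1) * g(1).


f(1) = 2
g(1) = -3
Product = -6

-6


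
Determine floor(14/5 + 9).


11


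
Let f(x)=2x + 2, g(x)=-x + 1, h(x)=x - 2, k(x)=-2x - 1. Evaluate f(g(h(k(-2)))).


k(-2) = 3
h(3) = 1
g(1) = 0
f(0) = 2

2


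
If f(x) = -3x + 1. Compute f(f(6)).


f(6) = -17
f(-17) = 52

52


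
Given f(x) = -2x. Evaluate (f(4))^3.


f(4) = -8
(-8)^3 = -512

-512


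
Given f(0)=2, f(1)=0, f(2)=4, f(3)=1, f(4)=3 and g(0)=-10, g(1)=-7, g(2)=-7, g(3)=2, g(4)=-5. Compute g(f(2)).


-5


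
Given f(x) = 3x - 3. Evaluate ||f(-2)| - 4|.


f(-2) = -9
|-9| = 9
|9 - 4| = 5

5


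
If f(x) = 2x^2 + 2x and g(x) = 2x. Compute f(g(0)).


g(0) = 0
f(0) = 2*(0)^2 + 2*(0) = 0

0


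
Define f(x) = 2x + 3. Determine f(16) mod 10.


f(16) = 35
35 mod 10 = 5

5


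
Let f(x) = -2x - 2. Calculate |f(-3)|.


4


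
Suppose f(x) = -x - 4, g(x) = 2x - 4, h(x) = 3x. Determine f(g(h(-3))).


h(-3) = -9
g(-9) = -22
f(-22) = 18

18


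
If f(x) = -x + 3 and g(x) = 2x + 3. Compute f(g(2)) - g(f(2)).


-9


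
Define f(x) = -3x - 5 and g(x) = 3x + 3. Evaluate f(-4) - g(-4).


f(-4) = 7
g(-4) = -9
Difference = 16

16


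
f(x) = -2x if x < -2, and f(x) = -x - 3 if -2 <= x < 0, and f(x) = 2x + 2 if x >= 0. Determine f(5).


5 satisfies x >= 0
f(5) = 12

12


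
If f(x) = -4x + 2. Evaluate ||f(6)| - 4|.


f(6) = -22
|-22| = 22
|22 - 4| = 18

18


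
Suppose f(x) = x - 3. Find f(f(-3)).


f(-3) = -6
f(-6) = -9

-9


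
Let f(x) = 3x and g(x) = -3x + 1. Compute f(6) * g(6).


f(6) = 18
g(6) = -17
Product = -306

-306


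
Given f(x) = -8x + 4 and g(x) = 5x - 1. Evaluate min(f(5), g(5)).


-36


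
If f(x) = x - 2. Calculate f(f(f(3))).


f(3) = 1
f(1) = -1
f(-1) = -3

-3


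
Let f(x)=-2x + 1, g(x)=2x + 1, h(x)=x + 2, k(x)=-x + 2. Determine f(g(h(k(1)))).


k(1) = 1
h(1) = 3
g(3) = 7
f(7) = -13

-13


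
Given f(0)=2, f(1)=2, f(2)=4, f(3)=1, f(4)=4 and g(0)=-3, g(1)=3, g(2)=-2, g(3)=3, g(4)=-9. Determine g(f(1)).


f(1) = 2
g(2) = -2

-2


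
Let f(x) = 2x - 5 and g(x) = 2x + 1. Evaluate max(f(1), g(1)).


f(1) = -3
g(1) = 3
max = 3

3


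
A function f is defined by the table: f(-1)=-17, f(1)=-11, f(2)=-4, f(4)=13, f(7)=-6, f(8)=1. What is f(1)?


Reading from the table at x = 1

-11


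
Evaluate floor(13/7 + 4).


13/7 = 1.8571
1.8571 + 4 = 5.8571
floor(5.8571) = 5

5


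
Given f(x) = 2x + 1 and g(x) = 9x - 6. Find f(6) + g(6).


f(6) = 13
g(6) = 48
Sum = 61

61


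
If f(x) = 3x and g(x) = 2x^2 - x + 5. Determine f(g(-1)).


g(-1) = 8
f(8) = 24

24


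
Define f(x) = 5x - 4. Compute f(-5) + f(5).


f(-5) = -29
f(5) = 21
Sum = -8

-8


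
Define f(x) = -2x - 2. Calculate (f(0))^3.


f(0) = -2
(-2)^3 = -8

-8


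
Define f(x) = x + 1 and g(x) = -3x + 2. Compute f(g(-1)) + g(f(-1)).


f(g(-1)) = 6
g(f(-1)) = 2
Sum = 8

8


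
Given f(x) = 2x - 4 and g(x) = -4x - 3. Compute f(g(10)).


g(10) = -43
f(-43) = -90

-90


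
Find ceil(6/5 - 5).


6/5 = 1.2
1.2 - 5 = -3.8
ceil(-3.8) = -3

-3


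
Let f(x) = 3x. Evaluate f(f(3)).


27


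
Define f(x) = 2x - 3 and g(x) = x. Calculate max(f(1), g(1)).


f(1) = -1
g(1) = 1
max = 1

1


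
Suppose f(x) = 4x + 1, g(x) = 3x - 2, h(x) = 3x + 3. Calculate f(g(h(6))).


h(6) = 21
g(21) = 61
f(61) = 245

245


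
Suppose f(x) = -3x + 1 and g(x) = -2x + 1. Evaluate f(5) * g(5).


f(5) = -14
g(5) = -9
Product = 126

126


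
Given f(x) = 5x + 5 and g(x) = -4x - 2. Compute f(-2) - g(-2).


-11


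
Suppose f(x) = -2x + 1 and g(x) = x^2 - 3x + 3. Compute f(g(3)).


-5


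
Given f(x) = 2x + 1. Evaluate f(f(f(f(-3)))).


f(-3) = -5
f(-5) = -9
f(-9) = -17
f(-17) = -33

-33


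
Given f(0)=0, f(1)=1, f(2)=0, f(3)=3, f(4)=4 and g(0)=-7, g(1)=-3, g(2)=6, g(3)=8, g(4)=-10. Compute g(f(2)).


f(2) = 0
g(0) = -7

-7


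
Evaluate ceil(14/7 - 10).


-8


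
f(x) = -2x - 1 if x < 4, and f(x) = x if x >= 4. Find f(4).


4


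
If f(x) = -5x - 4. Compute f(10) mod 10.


6


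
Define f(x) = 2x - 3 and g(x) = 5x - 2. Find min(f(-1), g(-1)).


f(-1) = -5
g(-1) = -7
min = -7

-7


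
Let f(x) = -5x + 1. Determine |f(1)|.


4


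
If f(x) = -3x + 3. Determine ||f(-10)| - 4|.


f(-10) = 33
|33| = 33
|33 - 4| = 29

29


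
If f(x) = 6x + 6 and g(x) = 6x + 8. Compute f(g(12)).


g(12) = 80
f(80) = 486

486


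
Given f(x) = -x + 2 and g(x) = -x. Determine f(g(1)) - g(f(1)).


f(g(1)) = 3
g(f(1)) = -1
Difference = 4

4


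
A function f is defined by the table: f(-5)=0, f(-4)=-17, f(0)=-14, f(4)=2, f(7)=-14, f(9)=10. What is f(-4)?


Reading from the table at x = -4

-17


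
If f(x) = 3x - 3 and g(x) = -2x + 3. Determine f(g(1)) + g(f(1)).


f(g(1)) = 0
g(f(1)) = 3
Sum = 3

3


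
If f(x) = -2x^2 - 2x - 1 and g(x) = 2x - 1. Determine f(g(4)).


g(4) = 7
f(7) = (-2)*(7)^2 - 2*(7) - 1 = -113

-113


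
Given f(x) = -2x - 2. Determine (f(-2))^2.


4


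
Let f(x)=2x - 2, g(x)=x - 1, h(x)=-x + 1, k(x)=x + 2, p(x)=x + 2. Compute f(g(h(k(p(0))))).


p(0) = 2
k(2) = 4
h(4) = -3
g(-3) = -4
f(-4) = -10

-10


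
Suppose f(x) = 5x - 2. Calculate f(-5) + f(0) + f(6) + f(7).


f(-5) = -27
f(0) = -2
f(6) = 28
f(7) = 33
Sum = 32

32


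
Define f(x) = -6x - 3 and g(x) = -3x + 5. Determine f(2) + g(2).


f(2) = -15
g(2) = -1
Sum = -16

-16


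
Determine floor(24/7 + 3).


24/7 = 3.4286
3.4286 + 3 = 6.4286
floor(6.4286) = 6

6


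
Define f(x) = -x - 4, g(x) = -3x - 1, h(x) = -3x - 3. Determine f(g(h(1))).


h(1) = -6
g(-6) = 17
f(17) = -21

-21


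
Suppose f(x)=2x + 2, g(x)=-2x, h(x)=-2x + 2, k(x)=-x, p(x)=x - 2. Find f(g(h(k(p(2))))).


p(2) = 0
k(0) = 0
h(0) = 2
g(2) = -4
f(-4) = -6

-6


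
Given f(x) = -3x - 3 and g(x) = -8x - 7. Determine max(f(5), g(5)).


f(5) = -18
g(5) = -47
max = -18

-18


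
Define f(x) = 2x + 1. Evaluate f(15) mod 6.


f(15) = 31
31 mod 6 = 1

1


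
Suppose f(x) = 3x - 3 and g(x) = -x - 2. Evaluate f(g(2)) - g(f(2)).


-10


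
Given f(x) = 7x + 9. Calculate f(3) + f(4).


f(3) = 30
f(4) = 37
Sum = 67

67


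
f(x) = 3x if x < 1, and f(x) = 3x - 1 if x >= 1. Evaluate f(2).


2 satisfies x >= 1
f(2) = 5

5


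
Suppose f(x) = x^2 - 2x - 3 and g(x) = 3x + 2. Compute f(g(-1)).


g(-1) = -1
f(-1) = 1*(-1)^2 - 2*(-1) - 3 = 0

0


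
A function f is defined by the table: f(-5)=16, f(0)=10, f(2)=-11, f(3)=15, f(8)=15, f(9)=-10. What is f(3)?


15


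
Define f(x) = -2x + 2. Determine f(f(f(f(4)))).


f(4) = -6
f(-6) = 14
f(14) = -26
f(-26) = 54

54


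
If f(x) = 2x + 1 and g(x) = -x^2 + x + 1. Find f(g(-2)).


-9


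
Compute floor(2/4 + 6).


6


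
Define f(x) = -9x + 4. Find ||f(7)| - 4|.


f(7) = -59
|-59| = 59
|59 - 4| = 55

55


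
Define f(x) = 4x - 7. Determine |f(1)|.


f(1) = -3
|-3| = 3

3


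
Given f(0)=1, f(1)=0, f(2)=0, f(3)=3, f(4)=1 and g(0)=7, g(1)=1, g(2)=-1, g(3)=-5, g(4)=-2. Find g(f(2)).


f(2) = 0
g(0) = 7

7


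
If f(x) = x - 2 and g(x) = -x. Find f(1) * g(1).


f(1) = -1
g(1) = -1
Product = 1

1


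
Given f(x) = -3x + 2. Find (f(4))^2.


100


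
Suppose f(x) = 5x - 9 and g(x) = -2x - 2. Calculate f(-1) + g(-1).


f(-1) = -14
g(-1) = 0
Sum = -14

-14


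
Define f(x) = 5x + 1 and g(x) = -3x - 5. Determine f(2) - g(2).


f(2) = 11
g(2) = -11
Difference = 22

22


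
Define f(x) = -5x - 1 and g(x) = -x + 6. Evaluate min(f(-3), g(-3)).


9


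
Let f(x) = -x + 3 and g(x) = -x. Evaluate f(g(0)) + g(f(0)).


f(g(0)) = 3
g(f(0)) = -3
Sum = 0

0


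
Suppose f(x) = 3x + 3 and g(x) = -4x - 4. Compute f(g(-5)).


g(-5) = 16
f(16) = 51

51


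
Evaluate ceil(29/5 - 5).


1


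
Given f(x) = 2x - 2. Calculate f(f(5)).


f(5) = 8
f(8) = 14

14


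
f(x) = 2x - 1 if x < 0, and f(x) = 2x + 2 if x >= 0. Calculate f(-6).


-6 satisfies x < 0
f(-6) = -13

-13


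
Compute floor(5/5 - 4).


5/5 = 1
1 - 4 = -3
floor(-3) = -3

-3


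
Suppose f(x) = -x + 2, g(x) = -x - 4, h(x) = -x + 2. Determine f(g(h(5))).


h(5) = -3
g(-3) = -1
f(-1) = 3

3


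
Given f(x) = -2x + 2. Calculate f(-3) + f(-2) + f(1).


14


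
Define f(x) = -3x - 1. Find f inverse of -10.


Solve -3x - 1 = -10
x = (-10 + 1) / (-3) = 3

3


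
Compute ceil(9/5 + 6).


9/5 = 1.8
1.8 + 6 = 7.8
ceil(7.8) = 8

8


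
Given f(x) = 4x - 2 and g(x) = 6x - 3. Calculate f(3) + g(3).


f(3) = 10
g(3) = 15
Sum = 25

25


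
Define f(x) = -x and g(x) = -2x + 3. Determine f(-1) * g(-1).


5


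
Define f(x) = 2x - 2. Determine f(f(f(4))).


18


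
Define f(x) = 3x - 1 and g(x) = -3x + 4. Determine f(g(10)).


g(10) = -26
f(-26) = -79

-79


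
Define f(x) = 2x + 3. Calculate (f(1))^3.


f(1) = 5
(5)^3 = 125

125


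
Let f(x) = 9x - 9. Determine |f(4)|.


27


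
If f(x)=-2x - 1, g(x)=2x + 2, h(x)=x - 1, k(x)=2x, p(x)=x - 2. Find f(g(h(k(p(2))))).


p(2) = 0
k(0) = 0
h(0) = -1
g(-1) = 0
f(0) = -1

-1


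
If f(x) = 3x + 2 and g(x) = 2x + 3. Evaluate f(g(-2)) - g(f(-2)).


f(g(-2)) = -1
g(f(-2)) = -5
Difference = 4

4


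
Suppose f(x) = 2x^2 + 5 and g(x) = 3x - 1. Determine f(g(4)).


g(4) = 11
f(11) = 2*(11)^2 + 5 = 247

247


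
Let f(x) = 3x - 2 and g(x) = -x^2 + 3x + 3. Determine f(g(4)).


-5


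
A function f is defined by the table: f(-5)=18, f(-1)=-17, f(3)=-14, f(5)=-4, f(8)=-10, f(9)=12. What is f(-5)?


18


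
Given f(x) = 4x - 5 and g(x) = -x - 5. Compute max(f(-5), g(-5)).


f(-5) = -25
g(-5) = 0
max = 0

0


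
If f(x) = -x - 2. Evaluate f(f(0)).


f(0) = -2
f(-2) = 0

0


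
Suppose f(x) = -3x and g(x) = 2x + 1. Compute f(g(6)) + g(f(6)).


f(g(6)) = -39
g(f(6)) = -35
Sum = -74

-74


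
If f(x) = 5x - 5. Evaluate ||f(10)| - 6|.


f(10) = 45
|45| = 45
|45 - 6| = 39

39


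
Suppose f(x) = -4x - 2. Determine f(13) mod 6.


f(13) = -54
-54 mod 6 = 0

0


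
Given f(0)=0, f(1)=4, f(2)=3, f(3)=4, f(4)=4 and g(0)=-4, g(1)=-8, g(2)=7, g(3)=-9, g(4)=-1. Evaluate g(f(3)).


f(3) = 4
g(4) = -1

-1


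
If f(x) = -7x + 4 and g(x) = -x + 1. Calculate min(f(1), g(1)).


f(1) = -3
g(1) = 0
min = -3

-3


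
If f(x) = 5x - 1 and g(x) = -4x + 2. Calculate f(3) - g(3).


24


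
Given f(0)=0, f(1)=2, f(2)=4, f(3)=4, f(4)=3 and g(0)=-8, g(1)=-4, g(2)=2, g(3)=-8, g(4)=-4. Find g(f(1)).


f(1) = 2
g(2) = 2

2


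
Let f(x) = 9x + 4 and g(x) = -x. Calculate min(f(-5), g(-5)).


-41


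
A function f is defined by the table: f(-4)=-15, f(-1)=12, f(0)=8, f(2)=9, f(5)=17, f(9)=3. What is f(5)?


Reading from the table at x = 5

17


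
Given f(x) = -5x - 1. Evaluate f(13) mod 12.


f(13) = -66
-66 mod 12 = 6

6


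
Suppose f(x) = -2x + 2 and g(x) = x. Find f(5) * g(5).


f(5) = -8
g(5) = 5
Product = -40

-40


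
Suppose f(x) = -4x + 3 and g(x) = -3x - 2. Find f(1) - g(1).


f(1) = -1
g(1) = -5
Difference = 4

4


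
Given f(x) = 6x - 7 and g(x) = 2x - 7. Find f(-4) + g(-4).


-46


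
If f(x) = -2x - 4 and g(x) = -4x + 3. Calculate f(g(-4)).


-42


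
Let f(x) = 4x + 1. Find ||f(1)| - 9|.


f(1) = 5
|5| = 5
|5 - 9| = 4

4


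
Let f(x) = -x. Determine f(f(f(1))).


f(1) = -1
f(-1) = 1
f(1) = -1

-1


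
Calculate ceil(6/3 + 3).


6/3 = 2
2 + 3 = 5
ceil(5) = 5

5


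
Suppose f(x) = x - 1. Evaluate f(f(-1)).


-3


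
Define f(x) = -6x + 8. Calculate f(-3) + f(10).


f(-3) = 26
f(10) = -52
Sum = -26

-26


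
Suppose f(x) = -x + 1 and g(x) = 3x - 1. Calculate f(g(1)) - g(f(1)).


f(g(1)) = -1
g(f(1)) = -1
Difference = 0

0


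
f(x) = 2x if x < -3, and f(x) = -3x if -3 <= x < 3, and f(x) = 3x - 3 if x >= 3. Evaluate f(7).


7 satisfies x >= 3
f(7) = 18

18


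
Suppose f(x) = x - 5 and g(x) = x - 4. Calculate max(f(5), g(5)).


1


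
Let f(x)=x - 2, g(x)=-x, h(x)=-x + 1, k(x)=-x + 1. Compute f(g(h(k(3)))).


k(3) = -2
h(-2) = 3
g(3) = -3
f(-3) = -5

-5


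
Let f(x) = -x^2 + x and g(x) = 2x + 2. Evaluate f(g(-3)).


g(-3) = -4
f(-4) = (-1)*(-4)^2 + 1*(-4) = -20

-20


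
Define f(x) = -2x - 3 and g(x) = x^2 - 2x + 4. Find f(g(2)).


g(2) = 4
f(4) = -11

-11


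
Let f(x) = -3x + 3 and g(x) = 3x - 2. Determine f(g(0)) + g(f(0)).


f(g(0)) = 9
g(f(0)) = 7
Sum = 16

16


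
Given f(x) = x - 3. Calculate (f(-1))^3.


-64


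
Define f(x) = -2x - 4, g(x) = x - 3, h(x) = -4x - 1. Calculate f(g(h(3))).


h(3) = -13
g(-13) = -16
f(-16) = 28

28


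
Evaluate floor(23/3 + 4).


11


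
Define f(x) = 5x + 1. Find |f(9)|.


f(9) = 46
|46| = 46

46


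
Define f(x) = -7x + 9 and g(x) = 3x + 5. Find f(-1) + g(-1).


f(-1) = 16
g(-1) = 2
Sum = 18

18


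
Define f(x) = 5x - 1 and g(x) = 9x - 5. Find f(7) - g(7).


f(7) = 34
g(7) = 58
Difference = -24

-24


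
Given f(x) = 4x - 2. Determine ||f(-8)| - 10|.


f(-8) = -34
|-34| = 34
|34 - 10| = 24

24


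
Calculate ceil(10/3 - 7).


10/3 = 3.3333
3.3333 - 7 = -3.6667
ceil(-3.6667) = -3

-3


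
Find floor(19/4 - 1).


19/4 = 4.75
4.75 - 1 = 3.75
floor(3.75) = 3

3


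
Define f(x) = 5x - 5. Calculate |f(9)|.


f(9) = 40
|40| = 40

40


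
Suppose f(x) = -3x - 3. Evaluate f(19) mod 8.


4


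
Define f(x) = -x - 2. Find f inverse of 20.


Solve -x - 2 = 20
x = (20 + 2) / (-1) = -22

-22


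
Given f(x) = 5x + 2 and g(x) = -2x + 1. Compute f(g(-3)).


g(-3) = 7
f(7) = 37

37


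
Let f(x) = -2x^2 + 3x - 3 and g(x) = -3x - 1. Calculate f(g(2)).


g(2) = -7
f(-7) = (-2)*(-7)^2 + 3*(-7) - 3 = -122

-122


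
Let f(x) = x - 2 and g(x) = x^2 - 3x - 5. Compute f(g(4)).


g(4) = -1
f(-1) = -3

-3


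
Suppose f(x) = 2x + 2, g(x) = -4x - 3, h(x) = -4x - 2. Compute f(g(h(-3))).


h(-3) = 10
g(10) = -43
f(-43) = -84

-84


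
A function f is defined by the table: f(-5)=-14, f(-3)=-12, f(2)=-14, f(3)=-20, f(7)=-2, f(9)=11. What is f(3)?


Reading from the table at x = 3

-20


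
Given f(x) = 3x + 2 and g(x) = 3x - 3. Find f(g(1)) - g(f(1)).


f(g(1)) = 2
g(f(1)) = 12
Difference = -10

-10


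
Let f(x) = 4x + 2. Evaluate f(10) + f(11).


f(10) = 42
f(11) = 46
Sum = 88

88


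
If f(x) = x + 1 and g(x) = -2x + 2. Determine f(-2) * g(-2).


f(-2) = -1
g(-2) = 6
Product = -6

-6


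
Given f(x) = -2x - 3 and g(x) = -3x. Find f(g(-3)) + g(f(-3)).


f(g(-3)) = -21
g(f(-3)) = -9
Sum = -30

-30


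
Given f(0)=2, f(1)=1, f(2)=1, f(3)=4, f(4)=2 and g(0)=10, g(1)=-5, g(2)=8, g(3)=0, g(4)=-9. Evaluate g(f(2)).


f(2) = 1
g(1) = -5

-5


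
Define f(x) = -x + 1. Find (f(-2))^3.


f(-2) = 3
(3)^3 = 27

27


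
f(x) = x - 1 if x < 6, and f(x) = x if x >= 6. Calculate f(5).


5 satisfies x < 6
f(5) = 4

4


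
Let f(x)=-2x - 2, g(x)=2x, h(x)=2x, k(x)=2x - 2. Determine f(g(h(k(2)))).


-18


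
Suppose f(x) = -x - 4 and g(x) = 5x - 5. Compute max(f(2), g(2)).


f(2) = -6
g(2) = 5
max = 5

5


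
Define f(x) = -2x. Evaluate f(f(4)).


f(4) = -8
f(-8) = 16

16


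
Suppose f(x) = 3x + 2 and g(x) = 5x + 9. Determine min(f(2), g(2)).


f(2) = 8
g(2) = 19
min = 8

8


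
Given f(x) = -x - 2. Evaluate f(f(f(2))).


-4


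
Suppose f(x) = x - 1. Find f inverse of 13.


Solve x - 1 = 13
x = (13 + 1) / 1 = 14

14


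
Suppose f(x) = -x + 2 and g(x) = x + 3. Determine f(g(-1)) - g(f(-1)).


f(g(-1)) = 0
g(f(-1)) = 6
Difference = -6

-6


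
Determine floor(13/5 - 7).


13/5 = 2.6
2.6 - 7 = -4.4
floor(-4.4) = -5

-5


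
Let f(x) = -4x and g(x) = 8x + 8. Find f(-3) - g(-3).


f(-3) = 12
g(-3) = -16
Difference = 28

28


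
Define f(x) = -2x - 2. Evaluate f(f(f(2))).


f(2) = -6
f(-6) = 10
f(10) = -22

-22


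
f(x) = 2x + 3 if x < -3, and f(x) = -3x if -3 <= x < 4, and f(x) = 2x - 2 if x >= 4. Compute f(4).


4 satisfies x >= 4
f(4) = 6

6


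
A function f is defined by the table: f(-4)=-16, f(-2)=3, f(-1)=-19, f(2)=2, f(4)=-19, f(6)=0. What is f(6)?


Reading from the table at x = 6

0


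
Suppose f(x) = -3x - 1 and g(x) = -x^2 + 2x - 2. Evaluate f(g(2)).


g(2) = -2
f(-2) = 5

5


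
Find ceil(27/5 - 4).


27/5 = 5.4
5.4 - 4 = 1.4
ceil(1.4) = 2

2


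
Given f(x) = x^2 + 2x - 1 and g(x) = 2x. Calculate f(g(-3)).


g(-3) = -6
f(-6) = 1*(-6)^2 + 2*(-6) - 1 = 23

23


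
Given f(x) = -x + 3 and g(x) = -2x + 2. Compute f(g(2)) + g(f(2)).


f(g(2)) = 5
g(f(2)) = 0
Sum = 5

5


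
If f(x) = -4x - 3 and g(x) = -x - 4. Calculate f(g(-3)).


g(-3) = -1
f(-1) = 1

1


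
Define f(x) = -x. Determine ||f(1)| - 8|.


f(1) = -1
|-1| = 1
|1 - 8| = 7

7


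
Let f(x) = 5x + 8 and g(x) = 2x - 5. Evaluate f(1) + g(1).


f(1) = 13
g(1) = -3
Sum = 10

10


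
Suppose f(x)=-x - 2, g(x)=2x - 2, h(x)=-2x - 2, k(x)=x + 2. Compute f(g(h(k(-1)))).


k(-1) = 1
h(1) = -4
g(-4) = -10
f(-10) = 8

8


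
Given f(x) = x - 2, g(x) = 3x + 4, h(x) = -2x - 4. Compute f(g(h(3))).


h(3) = -10
g(-10) = -26
f(-26) = -28

-28


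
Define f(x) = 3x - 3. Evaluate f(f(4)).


24


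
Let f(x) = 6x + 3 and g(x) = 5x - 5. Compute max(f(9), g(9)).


f(9) = 57
g(9) = 40
max = 57

57


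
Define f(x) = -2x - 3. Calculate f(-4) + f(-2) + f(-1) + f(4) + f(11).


f(-4) = 5
f(-2) = 1
f(-1) = -1
f(4) = -11
f(11) = -25
Sum = -31

-31


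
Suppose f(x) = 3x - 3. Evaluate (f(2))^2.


9


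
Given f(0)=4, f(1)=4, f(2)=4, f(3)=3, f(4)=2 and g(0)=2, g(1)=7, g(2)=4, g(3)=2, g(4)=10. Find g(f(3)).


f(3) = 3
g(3) = 2

2


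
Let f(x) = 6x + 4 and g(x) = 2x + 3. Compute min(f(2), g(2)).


7


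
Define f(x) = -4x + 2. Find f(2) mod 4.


f(2) = -6
-6 mod 4 = 2

2


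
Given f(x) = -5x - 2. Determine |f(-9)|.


f(-9) = 43
|43| = 43

43


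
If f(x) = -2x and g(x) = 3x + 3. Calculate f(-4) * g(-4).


-72


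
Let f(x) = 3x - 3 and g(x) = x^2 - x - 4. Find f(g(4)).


g(4) = 8
f(8) = 21

21


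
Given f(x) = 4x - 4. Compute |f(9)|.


32


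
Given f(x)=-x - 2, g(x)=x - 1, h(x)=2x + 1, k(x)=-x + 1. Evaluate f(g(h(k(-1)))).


k(-1) = 2
h(2) = 5
g(5) = 4
f(4) = -6

-6


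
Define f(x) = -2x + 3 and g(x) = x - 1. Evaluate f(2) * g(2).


f(2) = -1
g(2) = 1
Product = -1

-1


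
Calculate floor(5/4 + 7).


8


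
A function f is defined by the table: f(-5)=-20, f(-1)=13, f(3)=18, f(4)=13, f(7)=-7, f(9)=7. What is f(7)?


Reading from the table at x = 7

-7


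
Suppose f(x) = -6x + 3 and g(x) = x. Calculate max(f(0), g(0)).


f(0) = 3
g(0) = 0
max = 3

3


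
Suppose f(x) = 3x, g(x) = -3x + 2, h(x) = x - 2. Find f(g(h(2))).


h(2) = 0
g(0) = 2
f(2) = 6

6


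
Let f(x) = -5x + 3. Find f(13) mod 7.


f(13) = -62
-62 mod 7 = 1

1


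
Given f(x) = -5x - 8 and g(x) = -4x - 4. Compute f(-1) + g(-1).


f(-1) = -3
g(-1) = 0
Sum = -3

-3


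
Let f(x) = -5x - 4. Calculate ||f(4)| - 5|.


19


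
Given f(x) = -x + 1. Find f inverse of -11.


Solve -x + 1 = -11
x = (-11 - 1) / (-1) = 12

12


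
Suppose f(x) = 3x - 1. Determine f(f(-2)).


f(-2) = -7
f(-7) = -22

-22


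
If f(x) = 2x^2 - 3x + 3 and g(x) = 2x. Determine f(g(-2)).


g(-2) = -4
f(-4) = 2*(-4)^2 - 3*(-4) + 3 = 47

47


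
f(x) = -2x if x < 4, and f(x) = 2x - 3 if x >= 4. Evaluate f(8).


8 satisfies x >= 4
f(8) = 13

13


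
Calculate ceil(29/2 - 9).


29/2 = 14.5
14.5 - 9 = 5.5
ceil(5.5) = 6

6


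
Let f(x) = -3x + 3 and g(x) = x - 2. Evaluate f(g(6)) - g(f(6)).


f(g(6)) = -9
g(f(6)) = -17
Difference = 8

8


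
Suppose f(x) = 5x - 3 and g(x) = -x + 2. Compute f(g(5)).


g(5) = -3
f(-3) = -18

-18


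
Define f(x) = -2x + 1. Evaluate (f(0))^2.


f(0) = 1
(1)^2 = 1

1


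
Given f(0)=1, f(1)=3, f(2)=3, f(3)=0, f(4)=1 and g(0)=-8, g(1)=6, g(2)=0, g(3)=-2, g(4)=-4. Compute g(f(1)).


f(1) = 3
g(3) = -2

-2


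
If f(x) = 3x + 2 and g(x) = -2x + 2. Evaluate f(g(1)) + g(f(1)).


f(g(1)) = 2
g(f(1)) = -8
Sum = -6

-6


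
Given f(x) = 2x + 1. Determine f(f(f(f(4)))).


f(4) = 9
f(9) = 19
f(19) = 39
f(39) = 79

79


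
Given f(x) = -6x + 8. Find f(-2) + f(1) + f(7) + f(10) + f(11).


f(-2) = 20
f(1) = 2
f(7) = -34
f(10) = -52
f(11) = -58
Sum = -122

-122


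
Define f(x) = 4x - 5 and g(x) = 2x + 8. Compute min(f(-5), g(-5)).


f(-5) = -25
g(-5) = -2
min = -25

-25


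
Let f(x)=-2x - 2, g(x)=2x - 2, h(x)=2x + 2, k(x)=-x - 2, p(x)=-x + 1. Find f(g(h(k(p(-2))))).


p(-2) = 3
k(3) = -5
h(-5) = -8
g(-8) = -18
f(-18) = 34

34


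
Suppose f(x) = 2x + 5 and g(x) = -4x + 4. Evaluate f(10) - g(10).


61


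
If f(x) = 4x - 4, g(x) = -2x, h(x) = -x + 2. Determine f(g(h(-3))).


-44


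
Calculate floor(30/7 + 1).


30/7 = 4.2857
4.2857 + 1 = 5.2857
floor(5.2857) = 5

5


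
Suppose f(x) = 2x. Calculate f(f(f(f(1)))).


16


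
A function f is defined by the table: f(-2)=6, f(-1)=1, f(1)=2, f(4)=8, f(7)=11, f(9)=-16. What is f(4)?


Reading from the table at x = 4

8


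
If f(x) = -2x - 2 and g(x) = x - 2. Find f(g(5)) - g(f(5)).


6


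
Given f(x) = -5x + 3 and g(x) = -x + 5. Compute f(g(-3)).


g(-3) = 8
f(8) = -37

-37


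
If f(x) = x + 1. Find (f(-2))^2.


f(-2) = -1
(-1)^2 = 1

1


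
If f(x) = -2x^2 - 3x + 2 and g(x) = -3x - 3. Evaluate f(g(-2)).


g(-2) = 3
f(3) = (-2)*(3)^2 - 3*(3) + 2 = -25

-25


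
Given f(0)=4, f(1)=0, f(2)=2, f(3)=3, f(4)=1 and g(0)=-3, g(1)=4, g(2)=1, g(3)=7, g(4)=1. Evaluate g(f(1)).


f(1) = 0
g(0) = -3

-3


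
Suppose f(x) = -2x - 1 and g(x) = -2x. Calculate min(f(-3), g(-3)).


f(-3) = 5
g(-3) = 6
min = 5

5


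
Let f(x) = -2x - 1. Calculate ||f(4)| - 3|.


6


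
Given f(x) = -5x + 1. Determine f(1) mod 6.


2


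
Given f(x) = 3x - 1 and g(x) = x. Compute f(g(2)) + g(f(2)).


10


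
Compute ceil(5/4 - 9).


5/4 = 1.25
1.25 - 9 = -7.75
ceil(-7.75) = -7

-7


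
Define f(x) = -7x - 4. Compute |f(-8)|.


f(-8) = 52
|52| = 52

52


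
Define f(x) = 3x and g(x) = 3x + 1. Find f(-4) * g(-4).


f(-4) = -12
g(-4) = -11
Product = 132

132


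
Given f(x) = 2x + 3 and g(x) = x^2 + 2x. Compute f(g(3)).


33


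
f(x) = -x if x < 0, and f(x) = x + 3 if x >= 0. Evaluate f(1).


1 satisfies x >= 0
f(1) = 4

4


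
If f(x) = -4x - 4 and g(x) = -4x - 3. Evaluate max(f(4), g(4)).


f(4) = -20
g(4) = -19
max = -19

-19


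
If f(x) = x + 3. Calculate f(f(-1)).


5


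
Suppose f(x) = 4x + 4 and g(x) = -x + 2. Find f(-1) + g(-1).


f(-1) = 0
g(-1) = 3
Sum = 3

3


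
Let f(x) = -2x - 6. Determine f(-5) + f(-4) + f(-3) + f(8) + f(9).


f(-5) = 4
f(-4) = 2
f(-3) = 0
f(8) = -22
f(9) = -24
Sum = -40

-40


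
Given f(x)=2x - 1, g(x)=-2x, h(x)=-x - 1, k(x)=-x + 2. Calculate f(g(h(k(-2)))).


k(-2) = 4
h(4) = -5
g(-5) = 10
f(10) = 19

19


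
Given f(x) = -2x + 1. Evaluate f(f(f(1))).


f(1) = -1
f(-1) = 3
f(3) = -5

-5


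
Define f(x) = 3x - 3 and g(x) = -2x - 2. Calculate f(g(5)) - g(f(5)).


f(g(5)) = -39
g(f(5)) = -26
Difference = -13

-13


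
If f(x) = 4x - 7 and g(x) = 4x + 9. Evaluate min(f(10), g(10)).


f(10) = 33
g(10) = 49
min = 33

33


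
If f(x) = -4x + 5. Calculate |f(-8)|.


37


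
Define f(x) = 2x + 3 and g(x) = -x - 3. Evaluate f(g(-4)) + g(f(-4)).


f(g(-4)) = 5
g(f(-4)) = 2
Sum = 7

7


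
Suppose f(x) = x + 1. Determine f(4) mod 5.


f(4) = 5
5 mod 5 = 0

0


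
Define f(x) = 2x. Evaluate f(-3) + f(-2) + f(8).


f(-3) = -6
f(-2) = -4
f(8) = 16
Sum = 6

6


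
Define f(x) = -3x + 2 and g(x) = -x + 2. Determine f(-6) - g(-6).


f(-6) = 20
g(-6) = 8
Difference = 12

12


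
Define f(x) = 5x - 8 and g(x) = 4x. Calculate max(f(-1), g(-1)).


f(-1) = -13
g(-1) = -4
max = -4

-4


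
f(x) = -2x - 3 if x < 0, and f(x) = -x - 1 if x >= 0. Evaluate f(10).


10 satisfies x >= 0
f(10) = -11

-11


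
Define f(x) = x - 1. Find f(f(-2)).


f(-2) = -3
f(-3) = -4

-4


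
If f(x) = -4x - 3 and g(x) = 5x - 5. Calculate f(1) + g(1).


f(1) = -7
g(1) = 0
Sum = -7

-7


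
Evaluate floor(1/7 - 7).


1/7 = 0.1429
0.1429 - 7 = -6.8571
floor(-6.8571) = -7

-7


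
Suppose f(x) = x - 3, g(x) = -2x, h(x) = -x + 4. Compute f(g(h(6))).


h(6) = -2
g(-2) = 4
f(4) = 1

1


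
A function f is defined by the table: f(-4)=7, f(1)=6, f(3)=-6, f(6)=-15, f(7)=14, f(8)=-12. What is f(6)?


Reading from the table at x = 6

-15


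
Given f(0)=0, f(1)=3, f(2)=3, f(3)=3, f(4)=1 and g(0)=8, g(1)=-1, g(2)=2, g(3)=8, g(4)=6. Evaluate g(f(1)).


f(1) = 3
g(3) = 8

8


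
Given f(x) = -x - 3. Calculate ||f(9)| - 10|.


2


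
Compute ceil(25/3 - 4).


5


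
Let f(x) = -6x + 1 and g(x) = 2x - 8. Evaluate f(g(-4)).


g(-4) = -16
f(-16) = 97

97


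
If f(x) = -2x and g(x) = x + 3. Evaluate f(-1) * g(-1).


f(-1) = 2
g(-1) = 2
Product = 4

4


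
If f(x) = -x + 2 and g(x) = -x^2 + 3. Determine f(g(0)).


g(0) = 3
f(3) = -1

-1


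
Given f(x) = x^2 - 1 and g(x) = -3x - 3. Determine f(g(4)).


g(4) = -15
f(-15) = 1*(-15)^2 - 1 = 224

224


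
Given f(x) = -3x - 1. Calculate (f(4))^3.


f(4) = -13
(-13)^3 = -2197

-2197


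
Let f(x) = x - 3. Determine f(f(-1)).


f(-1) = -4
f(-4) = -7

-7


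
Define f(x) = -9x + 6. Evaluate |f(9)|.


f(9) = -75
|-75| = 75

75


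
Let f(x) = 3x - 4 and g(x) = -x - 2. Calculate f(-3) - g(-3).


f(-3) = -13
g(-3) = 1
Difference = -14

-14


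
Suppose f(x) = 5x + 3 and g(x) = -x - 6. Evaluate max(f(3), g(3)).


f(3) = 18
g(3) = -9
max = 18

18


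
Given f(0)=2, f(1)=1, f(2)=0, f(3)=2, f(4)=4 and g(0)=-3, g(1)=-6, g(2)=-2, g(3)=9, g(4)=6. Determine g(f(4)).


f(4) = 4
g(4) = 6

6


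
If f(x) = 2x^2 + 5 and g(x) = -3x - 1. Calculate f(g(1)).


g(1) = -4
f(-4) = 2*(-4)^2 + 5 = 37

37


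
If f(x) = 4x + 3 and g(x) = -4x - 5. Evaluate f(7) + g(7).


f(7) = 31
g(7) = -33
Sum = -2

-2


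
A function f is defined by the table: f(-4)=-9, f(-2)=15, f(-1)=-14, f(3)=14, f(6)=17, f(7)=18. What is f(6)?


Reading from the table at x = 6

17


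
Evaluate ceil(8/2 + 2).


6


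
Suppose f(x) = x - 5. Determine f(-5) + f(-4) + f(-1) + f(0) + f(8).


-27


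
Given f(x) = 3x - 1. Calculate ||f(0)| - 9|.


f(0) = -1
|-1| = 1
|1 - 9| = 8

8


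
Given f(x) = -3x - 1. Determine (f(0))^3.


f(0) = -1
(-1)^3 = -1

-1


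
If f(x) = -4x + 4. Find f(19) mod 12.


f(19) = -72
-72 mod 12 = 0

0


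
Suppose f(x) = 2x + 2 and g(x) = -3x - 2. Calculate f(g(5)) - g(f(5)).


f(g(5)) = -32
g(f(5)) = -38
Difference = 6

6
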